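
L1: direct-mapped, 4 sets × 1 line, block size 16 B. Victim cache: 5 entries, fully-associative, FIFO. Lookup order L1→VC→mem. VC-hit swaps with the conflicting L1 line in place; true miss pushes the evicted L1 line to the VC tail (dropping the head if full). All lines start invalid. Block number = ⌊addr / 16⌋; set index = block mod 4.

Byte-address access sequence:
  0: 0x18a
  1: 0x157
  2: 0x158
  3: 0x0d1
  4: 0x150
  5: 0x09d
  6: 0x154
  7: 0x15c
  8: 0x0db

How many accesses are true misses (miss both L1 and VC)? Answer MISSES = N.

MISSES = 4

0: 0x18a (blk 24, set 0) → MISS  vc=[]
1: 0x157 (blk 21, set 1) → MISS  vc=[]
2: 0x158 (blk 21, set 1) → L1-HIT  vc=[]
3: 0xd1 (blk 13, set 1) → MISS  vc=[21]
4: 0x150 (blk 21, set 1) → VC-HIT  vc=[13]
5: 0x9d (blk 9, set 1) → MISS  vc=[13, 21]
6: 0x154 (blk 21, set 1) → VC-HIT  vc=[13, 9]
7: 0x15c (blk 21, set 1) → L1-HIT  vc=[13, 9]
8: 0xdb (blk 13, set 1) → VC-HIT  vc=[21, 9]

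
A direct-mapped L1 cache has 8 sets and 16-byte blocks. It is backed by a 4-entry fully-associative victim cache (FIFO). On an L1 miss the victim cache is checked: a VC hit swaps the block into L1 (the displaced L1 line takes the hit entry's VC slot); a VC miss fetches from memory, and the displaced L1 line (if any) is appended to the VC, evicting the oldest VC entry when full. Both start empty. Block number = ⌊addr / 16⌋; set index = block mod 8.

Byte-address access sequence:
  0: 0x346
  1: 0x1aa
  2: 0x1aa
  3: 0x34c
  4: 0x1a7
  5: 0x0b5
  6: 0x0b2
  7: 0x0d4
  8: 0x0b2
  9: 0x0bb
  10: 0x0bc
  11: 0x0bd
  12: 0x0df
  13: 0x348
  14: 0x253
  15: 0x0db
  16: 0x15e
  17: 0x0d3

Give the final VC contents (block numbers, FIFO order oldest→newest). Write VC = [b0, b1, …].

0: 0x346 (blk 52, set 4) → MISS  vc=[]
1: 0x1aa (blk 26, set 2) → MISS  vc=[]
2: 0x1aa (blk 26, set 2) → L1-HIT  vc=[]
3: 0x34c (blk 52, set 4) → L1-HIT  vc=[]
4: 0x1a7 (blk 26, set 2) → L1-HIT  vc=[]
5: 0xb5 (blk 11, set 3) → MISS  vc=[]
6: 0xb2 (blk 11, set 3) → L1-HIT  vc=[]
7: 0xd4 (blk 13, set 5) → MISS  vc=[]
8: 0xb2 (blk 11, set 3) → L1-HIT  vc=[]
9: 0xbb (blk 11, set 3) → L1-HIT  vc=[]
10: 0xbc (blk 11, set 3) → L1-HIT  vc=[]
11: 0xbd (blk 11, set 3) → L1-HIT  vc=[]
12: 0xdf (blk 13, set 5) → L1-HIT  vc=[]
13: 0x348 (blk 52, set 4) → L1-HIT  vc=[]
14: 0x253 (blk 37, set 5) → MISS  vc=[13]
15: 0xdb (blk 13, set 5) → VC-HIT  vc=[37]
16: 0x15e (blk 21, set 5) → MISS  vc=[37, 13]
17: 0xd3 (blk 13, set 5) → VC-HIT  vc=[37, 21]

VC = [37, 21]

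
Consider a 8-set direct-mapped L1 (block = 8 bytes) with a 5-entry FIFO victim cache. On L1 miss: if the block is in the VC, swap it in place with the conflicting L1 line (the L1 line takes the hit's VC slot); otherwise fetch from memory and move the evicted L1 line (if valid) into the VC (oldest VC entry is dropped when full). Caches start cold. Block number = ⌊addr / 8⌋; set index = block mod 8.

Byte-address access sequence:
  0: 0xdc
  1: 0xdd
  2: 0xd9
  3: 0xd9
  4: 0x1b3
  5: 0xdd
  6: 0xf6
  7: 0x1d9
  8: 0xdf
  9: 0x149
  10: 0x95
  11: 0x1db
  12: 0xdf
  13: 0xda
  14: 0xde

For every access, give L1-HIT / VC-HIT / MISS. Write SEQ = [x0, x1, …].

SEQ = [MISS, L1-HIT, L1-HIT, L1-HIT, MISS, L1-HIT, MISS, MISS, VC-HIT, MISS, MISS, VC-HIT, VC-HIT, L1-HIT, L1-HIT]

  [0] addr=0xdc blk=27 s=3: MISS | VC []
  [1] addr=0xdd blk=27 s=3: L1-HIT | VC []
  [2] addr=0xd9 blk=27 s=3: L1-HIT | VC []
  [3] addr=0xd9 blk=27 s=3: L1-HIT | VC []
  [4] addr=0x1b3 blk=54 s=6: MISS | VC []
  [5] addr=0xdd blk=27 s=3: L1-HIT | VC []
  [6] addr=0xf6 blk=30 s=6: MISS | VC [54]
  [7] addr=0x1d9 blk=59 s=3: MISS | VC [54, 27]
  [8] addr=0xdf blk=27 s=3: VC-HIT | VC [54, 59]
  [9] addr=0x149 blk=41 s=1: MISS | VC [54, 59]
  [10] addr=0x95 blk=18 s=2: MISS | VC [54, 59]
  [11] addr=0x1db blk=59 s=3: VC-HIT | VC [54, 27]
  [12] addr=0xdf blk=27 s=3: VC-HIT | VC [54, 59]
  [13] addr=0xda blk=27 s=3: L1-HIT | VC [54, 59]
  [14] addr=0xde blk=27 s=3: L1-HIT | VC [54, 59]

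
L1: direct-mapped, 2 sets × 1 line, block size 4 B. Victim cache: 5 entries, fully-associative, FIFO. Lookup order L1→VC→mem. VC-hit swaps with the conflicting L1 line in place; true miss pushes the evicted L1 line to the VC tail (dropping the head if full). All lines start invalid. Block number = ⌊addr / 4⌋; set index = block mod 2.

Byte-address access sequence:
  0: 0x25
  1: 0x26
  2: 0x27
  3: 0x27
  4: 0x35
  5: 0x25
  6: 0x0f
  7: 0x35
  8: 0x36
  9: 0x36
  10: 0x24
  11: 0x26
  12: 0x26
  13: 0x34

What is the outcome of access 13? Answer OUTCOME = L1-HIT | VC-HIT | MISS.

OUTCOME = VC-HIT

0: 0x25 (blk 9, set 1) → MISS  vc=[]
1: 0x26 (blk 9, set 1) → L1-HIT  vc=[]
2: 0x27 (blk 9, set 1) → L1-HIT  vc=[]
3: 0x27 (blk 9, set 1) → L1-HIT  vc=[]
4: 0x35 (blk 13, set 1) → MISS  vc=[9]
5: 0x25 (blk 9, set 1) → VC-HIT  vc=[13]
6: 0xf (blk 3, set 1) → MISS  vc=[13, 9]
7: 0x35 (blk 13, set 1) → VC-HIT  vc=[3, 9]
8: 0x36 (blk 13, set 1) → L1-HIT  vc=[3, 9]
9: 0x36 (blk 13, set 1) → L1-HIT  vc=[3, 9]
10: 0x24 (blk 9, set 1) → VC-HIT  vc=[3, 13]
11: 0x26 (blk 9, set 1) → L1-HIT  vc=[3, 13]
12: 0x26 (blk 9, set 1) → L1-HIT  vc=[3, 13]
13: 0x34 (blk 13, set 1) → VC-HIT  vc=[3, 9]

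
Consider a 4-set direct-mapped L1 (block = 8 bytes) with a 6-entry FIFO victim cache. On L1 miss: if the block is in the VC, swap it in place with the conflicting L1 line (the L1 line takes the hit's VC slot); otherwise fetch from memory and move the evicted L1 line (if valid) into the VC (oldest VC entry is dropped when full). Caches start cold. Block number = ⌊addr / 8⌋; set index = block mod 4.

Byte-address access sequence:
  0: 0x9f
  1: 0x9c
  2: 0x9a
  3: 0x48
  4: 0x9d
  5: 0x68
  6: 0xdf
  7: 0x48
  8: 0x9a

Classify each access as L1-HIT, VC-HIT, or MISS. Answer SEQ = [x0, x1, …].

#0 0x9f→b19/s3 MISS; vc=[]
#1 0x9c→b19/s3 L1-HIT; vc=[]
#2 0x9a→b19/s3 L1-HIT; vc=[]
#3 0x48→b9/s1 MISS; vc=[]
#4 0x9d→b19/s3 L1-HIT; vc=[]
#5 0x68→b13/s1 MISS; vc=[9]
#6 0xdf→b27/s3 MISS; vc=[9,19]
#7 0x48→b9/s1 VC-HIT; vc=[13,19]
#8 0x9a→b19/s3 VC-HIT; vc=[13,27]

SEQ = [MISS, L1-HIT, L1-HIT, MISS, L1-HIT, MISS, MISS, VC-HIT, VC-HIT]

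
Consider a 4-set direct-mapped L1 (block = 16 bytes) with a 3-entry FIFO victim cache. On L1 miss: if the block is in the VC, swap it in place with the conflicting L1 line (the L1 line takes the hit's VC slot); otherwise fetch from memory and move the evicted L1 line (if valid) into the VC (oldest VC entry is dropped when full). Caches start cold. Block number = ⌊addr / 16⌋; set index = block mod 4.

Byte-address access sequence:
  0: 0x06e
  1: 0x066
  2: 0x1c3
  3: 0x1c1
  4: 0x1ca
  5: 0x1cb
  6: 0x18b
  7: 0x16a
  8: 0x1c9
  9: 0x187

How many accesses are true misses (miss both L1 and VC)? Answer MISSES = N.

  [0] addr=0x6e blk=6 s=2: MISS | VC []
  [1] addr=0x66 blk=6 s=2: L1-HIT | VC []
  [2] addr=0x1c3 blk=28 s=0: MISS | VC []
  [3] addr=0x1c1 blk=28 s=0: L1-HIT | VC []
  [4] addr=0x1ca blk=28 s=0: L1-HIT | VC []
  [5] addr=0x1cb blk=28 s=0: L1-HIT | VC []
  [6] addr=0x18b blk=24 s=0: MISS | VC [28]
  [7] addr=0x16a blk=22 s=2: MISS | VC [28, 6]
  [8] addr=0x1c9 blk=28 s=0: VC-HIT | VC [24, 6]
  [9] addr=0x187 blk=24 s=0: VC-HIT | VC [28, 6]

MISSES = 4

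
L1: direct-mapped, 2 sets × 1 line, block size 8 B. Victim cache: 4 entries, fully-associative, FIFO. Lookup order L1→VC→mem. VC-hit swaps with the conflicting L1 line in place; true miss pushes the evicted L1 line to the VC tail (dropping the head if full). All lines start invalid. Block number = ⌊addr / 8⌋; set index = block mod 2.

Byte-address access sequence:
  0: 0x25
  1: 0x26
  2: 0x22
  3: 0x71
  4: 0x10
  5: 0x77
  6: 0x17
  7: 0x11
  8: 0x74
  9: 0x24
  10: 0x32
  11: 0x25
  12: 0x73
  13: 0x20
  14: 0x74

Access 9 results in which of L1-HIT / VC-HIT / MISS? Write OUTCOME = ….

OUTCOME = VC-HIT

0: 0x25 (blk 4, set 0) → MISS  vc=[]
1: 0x26 (blk 4, set 0) → L1-HIT  vc=[]
2: 0x22 (blk 4, set 0) → L1-HIT  vc=[]
3: 0x71 (blk 14, set 0) → MISS  vc=[4]
4: 0x10 (blk 2, set 0) → MISS  vc=[4, 14]
5: 0x77 (blk 14, set 0) → VC-HIT  vc=[4, 2]
6: 0x17 (blk 2, set 0) → VC-HIT  vc=[4, 14]
7: 0x11 (blk 2, set 0) → L1-HIT  vc=[4, 14]
8: 0x74 (blk 14, set 0) → VC-HIT  vc=[4, 2]
9: 0x24 (blk 4, set 0) → VC-HIT  vc=[14, 2]
10: 0x32 (blk 6, set 0) → MISS  vc=[14, 2, 4]
11: 0x25 (blk 4, set 0) → VC-HIT  vc=[14, 2, 6]
12: 0x73 (blk 14, set 0) → VC-HIT  vc=[4, 2, 6]
13: 0x20 (blk 4, set 0) → VC-HIT  vc=[14, 2, 6]
14: 0x74 (blk 14, set 0) → VC-HIT  vc=[4, 2, 6]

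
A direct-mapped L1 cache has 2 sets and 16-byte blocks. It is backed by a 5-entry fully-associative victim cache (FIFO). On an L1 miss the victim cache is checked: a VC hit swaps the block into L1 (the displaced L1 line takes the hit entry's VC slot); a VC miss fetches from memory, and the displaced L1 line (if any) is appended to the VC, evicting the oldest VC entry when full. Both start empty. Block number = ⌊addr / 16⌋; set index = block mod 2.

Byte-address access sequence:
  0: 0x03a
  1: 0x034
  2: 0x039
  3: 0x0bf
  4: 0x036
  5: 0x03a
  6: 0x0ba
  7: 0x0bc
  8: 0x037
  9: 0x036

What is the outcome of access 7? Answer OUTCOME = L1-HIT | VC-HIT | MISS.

0: 0x3a (blk 3, set 1) → MISS  vc=[]
1: 0x34 (blk 3, set 1) → L1-HIT  vc=[]
2: 0x39 (blk 3, set 1) → L1-HIT  vc=[]
3: 0xbf (blk 11, set 1) → MISS  vc=[3]
4: 0x36 (blk 3, set 1) → VC-HIT  vc=[11]
5: 0x3a (blk 3, set 1) → L1-HIT  vc=[11]
6: 0xba (blk 11, set 1) → VC-HIT  vc=[3]
7: 0xbc (blk 11, set 1) → L1-HIT  vc=[3]
8: 0x37 (blk 3, set 1) → VC-HIT  vc=[11]
9: 0x36 (blk 3, set 1) → L1-HIT  vc=[11]

OUTCOME = L1-HIT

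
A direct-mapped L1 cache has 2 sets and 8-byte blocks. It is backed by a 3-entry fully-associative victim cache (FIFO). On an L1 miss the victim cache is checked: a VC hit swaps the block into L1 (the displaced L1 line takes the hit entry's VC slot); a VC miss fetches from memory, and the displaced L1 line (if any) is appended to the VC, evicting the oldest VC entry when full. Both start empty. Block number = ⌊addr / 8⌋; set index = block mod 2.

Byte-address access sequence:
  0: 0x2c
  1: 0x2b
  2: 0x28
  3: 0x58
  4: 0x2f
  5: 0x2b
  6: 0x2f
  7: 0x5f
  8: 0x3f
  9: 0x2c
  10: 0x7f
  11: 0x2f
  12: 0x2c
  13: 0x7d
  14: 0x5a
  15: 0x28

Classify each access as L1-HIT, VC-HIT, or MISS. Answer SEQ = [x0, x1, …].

#0 0x2c→b5/s1 MISS; vc=[]
#1 0x2b→b5/s1 L1-HIT; vc=[]
#2 0x28→b5/s1 L1-HIT; vc=[]
#3 0x58→b11/s1 MISS; vc=[5]
#4 0x2f→b5/s1 VC-HIT; vc=[11]
#5 0x2b→b5/s1 L1-HIT; vc=[11]
#6 0x2f→b5/s1 L1-HIT; vc=[11]
#7 0x5f→b11/s1 VC-HIT; vc=[5]
#8 0x3f→b7/s1 MISS; vc=[5,11]
#9 0x2c→b5/s1 VC-HIT; vc=[7,11]
#10 0x7f→b15/s1 MISS; vc=[7,11,5]
#11 0x2f→b5/s1 VC-HIT; vc=[7,11,15]
#12 0x2c→b5/s1 L1-HIT; vc=[7,11,15]
#13 0x7d→b15/s1 VC-HIT; vc=[7,11,5]
#14 0x5a→b11/s1 VC-HIT; vc=[7,15,5]
#15 0x28→b5/s1 VC-HIT; vc=[7,15,11]

SEQ = [MISS, L1-HIT, L1-HIT, MISS, VC-HIT, L1-HIT, L1-HIT, VC-HIT, MISS, VC-HIT, MISS, VC-HIT, L1-HIT, VC-HIT, VC-HIT, VC-HIT]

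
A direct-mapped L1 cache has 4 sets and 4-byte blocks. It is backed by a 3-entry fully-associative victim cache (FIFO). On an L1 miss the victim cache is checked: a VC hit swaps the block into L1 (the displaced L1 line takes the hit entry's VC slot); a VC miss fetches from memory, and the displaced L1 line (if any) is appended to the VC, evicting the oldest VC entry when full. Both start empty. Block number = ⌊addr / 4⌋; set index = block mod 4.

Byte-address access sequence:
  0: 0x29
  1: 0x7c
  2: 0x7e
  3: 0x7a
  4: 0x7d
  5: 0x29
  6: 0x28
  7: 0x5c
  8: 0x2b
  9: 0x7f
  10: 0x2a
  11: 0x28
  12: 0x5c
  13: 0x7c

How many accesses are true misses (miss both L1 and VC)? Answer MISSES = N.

#0 0x29→b10/s2 MISS; vc=[]
#1 0x7c→b31/s3 MISS; vc=[]
#2 0x7e→b31/s3 L1-HIT; vc=[]
#3 0x7a→b30/s2 MISS; vc=[10]
#4 0x7d→b31/s3 L1-HIT; vc=[10]
#5 0x29→b10/s2 VC-HIT; vc=[30]
#6 0x28→b10/s2 L1-HIT; vc=[30]
#7 0x5c→b23/s3 MISS; vc=[30,31]
#8 0x2b→b10/s2 L1-HIT; vc=[30,31]
#9 0x7f→b31/s3 VC-HIT; vc=[30,23]
#10 0x2a→b10/s2 L1-HIT; vc=[30,23]
#11 0x28→b10/s2 L1-HIT; vc=[30,23]
#12 0x5c→b23/s3 VC-HIT; vc=[30,31]
#13 0x7c→b31/s3 VC-HIT; vc=[30,23]

MISSES = 4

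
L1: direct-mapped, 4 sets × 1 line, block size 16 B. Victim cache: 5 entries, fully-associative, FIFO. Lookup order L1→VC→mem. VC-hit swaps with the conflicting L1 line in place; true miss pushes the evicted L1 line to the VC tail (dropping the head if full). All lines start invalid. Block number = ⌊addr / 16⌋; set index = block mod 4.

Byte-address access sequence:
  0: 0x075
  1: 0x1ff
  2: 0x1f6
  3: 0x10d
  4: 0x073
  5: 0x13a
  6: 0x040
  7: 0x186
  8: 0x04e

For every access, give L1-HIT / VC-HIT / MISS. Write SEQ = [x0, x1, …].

SEQ = [MISS, MISS, L1-HIT, MISS, VC-HIT, MISS, MISS, MISS, VC-HIT]

#0 0x75→b7/s3 MISS; vc=[]
#1 0x1ff→b31/s3 MISS; vc=[7]
#2 0x1f6→b31/s3 L1-HIT; vc=[7]
#3 0x10d→b16/s0 MISS; vc=[7]
#4 0x73→b7/s3 VC-HIT; vc=[31]
#5 0x13a→b19/s3 MISS; vc=[31,7]
#6 0x40→b4/s0 MISS; vc=[31,7,16]
#7 0x186→b24/s0 MISS; vc=[31,7,16,4]
#8 0x4e→b4/s0 VC-HIT; vc=[31,7,16,24]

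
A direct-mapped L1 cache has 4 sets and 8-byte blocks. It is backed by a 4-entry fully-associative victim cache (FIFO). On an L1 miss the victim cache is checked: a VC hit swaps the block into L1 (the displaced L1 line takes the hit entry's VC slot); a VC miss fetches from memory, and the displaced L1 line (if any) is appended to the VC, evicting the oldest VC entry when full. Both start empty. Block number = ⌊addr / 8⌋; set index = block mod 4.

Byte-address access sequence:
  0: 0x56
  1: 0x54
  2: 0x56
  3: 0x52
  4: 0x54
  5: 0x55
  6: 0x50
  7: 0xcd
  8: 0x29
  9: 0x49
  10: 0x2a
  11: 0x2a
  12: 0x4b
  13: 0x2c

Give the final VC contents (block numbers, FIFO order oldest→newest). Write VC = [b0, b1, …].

VC = [25, 9]

#0 0x56→b10/s2 MISS; vc=[]
#1 0x54→b10/s2 L1-HIT; vc=[]
#2 0x56→b10/s2 L1-HIT; vc=[]
#3 0x52→b10/s2 L1-HIT; vc=[]
#4 0x54→b10/s2 L1-HIT; vc=[]
#5 0x55→b10/s2 L1-HIT; vc=[]
#6 0x50→b10/s2 L1-HIT; vc=[]
#7 0xcd→b25/s1 MISS; vc=[]
#8 0x29→b5/s1 MISS; vc=[25]
#9 0x49→b9/s1 MISS; vc=[25,5]
#10 0x2a→b5/s1 VC-HIT; vc=[25,9]
#11 0x2a→b5/s1 L1-HIT; vc=[25,9]
#12 0x4b→b9/s1 VC-HIT; vc=[25,5]
#13 0x2c→b5/s1 VC-HIT; vc=[25,9]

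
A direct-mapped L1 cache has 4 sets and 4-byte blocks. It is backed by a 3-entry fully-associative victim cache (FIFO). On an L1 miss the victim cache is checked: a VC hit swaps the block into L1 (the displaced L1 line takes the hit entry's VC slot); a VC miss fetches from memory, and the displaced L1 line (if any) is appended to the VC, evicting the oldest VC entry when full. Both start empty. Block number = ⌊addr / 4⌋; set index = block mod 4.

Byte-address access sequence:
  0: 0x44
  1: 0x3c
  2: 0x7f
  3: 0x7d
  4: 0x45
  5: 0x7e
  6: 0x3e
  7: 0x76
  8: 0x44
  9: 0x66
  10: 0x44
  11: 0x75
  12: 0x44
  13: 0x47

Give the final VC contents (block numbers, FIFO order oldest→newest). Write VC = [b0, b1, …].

VC = [31, 29, 25]

#0 0x44→b17/s1 MISS; vc=[]
#1 0x3c→b15/s3 MISS; vc=[]
#2 0x7f→b31/s3 MISS; vc=[15]
#3 0x7d→b31/s3 L1-HIT; vc=[15]
#4 0x45→b17/s1 L1-HIT; vc=[15]
#5 0x7e→b31/s3 L1-HIT; vc=[15]
#6 0x3e→b15/s3 VC-HIT; vc=[31]
#7 0x76→b29/s1 MISS; vc=[31,17]
#8 0x44→b17/s1 VC-HIT; vc=[31,29]
#9 0x66→b25/s1 MISS; vc=[31,29,17]
#10 0x44→b17/s1 VC-HIT; vc=[31,29,25]
#11 0x75→b29/s1 VC-HIT; vc=[31,17,25]
#12 0x44→b17/s1 VC-HIT; vc=[31,29,25]
#13 0x47→b17/s1 L1-HIT; vc=[31,29,25]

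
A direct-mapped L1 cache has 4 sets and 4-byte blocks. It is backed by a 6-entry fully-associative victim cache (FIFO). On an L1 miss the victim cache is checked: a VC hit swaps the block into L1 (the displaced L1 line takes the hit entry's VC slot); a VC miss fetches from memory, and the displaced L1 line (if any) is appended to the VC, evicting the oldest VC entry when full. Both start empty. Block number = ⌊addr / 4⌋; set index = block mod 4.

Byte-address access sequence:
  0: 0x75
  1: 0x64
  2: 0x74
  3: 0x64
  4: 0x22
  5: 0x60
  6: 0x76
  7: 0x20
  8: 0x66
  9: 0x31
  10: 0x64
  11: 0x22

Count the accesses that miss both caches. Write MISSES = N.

MISSES = 5

0: 0x75 (blk 29, set 1) → MISS  vc=[]
1: 0x64 (blk 25, set 1) → MISS  vc=[29]
2: 0x74 (blk 29, set 1) → VC-HIT  vc=[25]
3: 0x64 (blk 25, set 1) → VC-HIT  vc=[29]
4: 0x22 (blk 8, set 0) → MISS  vc=[29]
5: 0x60 (blk 24, set 0) → MISS  vc=[29, 8]
6: 0x76 (blk 29, set 1) → VC-HIT  vc=[25, 8]
7: 0x20 (blk 8, set 0) → VC-HIT  vc=[25, 24]
8: 0x66 (blk 25, set 1) → VC-HIT  vc=[29, 24]
9: 0x31 (blk 12, set 0) → MISS  vc=[29, 24, 8]
10: 0x64 (blk 25, set 1) → L1-HIT  vc=[29, 24, 8]
11: 0x22 (blk 8, set 0) → VC-HIT  vc=[29, 24, 12]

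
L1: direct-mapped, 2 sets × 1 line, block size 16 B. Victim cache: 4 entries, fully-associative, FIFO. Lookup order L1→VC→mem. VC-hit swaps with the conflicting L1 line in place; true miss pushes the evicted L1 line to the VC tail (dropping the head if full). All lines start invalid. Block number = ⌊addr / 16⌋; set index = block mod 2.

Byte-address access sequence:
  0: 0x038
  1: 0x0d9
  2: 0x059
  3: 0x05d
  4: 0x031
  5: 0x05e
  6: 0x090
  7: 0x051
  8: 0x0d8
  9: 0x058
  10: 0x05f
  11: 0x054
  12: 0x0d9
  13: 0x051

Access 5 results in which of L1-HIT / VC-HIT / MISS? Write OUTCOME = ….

  [0] addr=0x38 blk=3 s=1: MISS | VC []
  [1] addr=0xd9 blk=13 s=1: MISS | VC [3]
  [2] addr=0x59 blk=5 s=1: MISS | VC [3, 13]
  [3] addr=0x5d blk=5 s=1: L1-HIT | VC [3, 13]
  [4] addr=0x31 blk=3 s=1: VC-HIT | VC [5, 13]
  [5] addr=0x5e blk=5 s=1: VC-HIT | VC [3, 13]
  [6] addr=0x90 blk=9 s=1: MISS | VC [3, 13, 5]
  [7] addr=0x51 blk=5 s=1: VC-HIT | VC [3, 13, 9]
  [8] addr=0xd8 blk=13 s=1: VC-HIT | VC [3, 5, 9]
  [9] addr=0x58 blk=5 s=1: VC-HIT | VC [3, 13, 9]
  [10] addr=0x5f blk=5 s=1: L1-HIT | VC [3, 13, 9]
  [11] addr=0x54 blk=5 s=1: L1-HIT | VC [3, 13, 9]
  [12] addr=0xd9 blk=13 s=1: VC-HIT | VC [3, 5, 9]
  [13] addr=0x51 blk=5 s=1: VC-HIT | VC [3, 13, 9]

OUTCOME = VC-HIT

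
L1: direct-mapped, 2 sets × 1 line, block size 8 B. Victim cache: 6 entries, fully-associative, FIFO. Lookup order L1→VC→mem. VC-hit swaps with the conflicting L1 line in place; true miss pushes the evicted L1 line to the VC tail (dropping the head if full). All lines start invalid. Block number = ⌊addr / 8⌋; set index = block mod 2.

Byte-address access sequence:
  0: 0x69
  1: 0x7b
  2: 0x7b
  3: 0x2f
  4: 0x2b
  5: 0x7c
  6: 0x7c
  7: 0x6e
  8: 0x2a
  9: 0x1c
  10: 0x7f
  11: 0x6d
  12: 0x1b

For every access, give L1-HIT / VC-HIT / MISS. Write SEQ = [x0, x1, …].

SEQ = [MISS, MISS, L1-HIT, MISS, L1-HIT, VC-HIT, L1-HIT, VC-HIT, VC-HIT, MISS, VC-HIT, VC-HIT, VC-HIT]

  [0] addr=0x69 blk=13 s=1: MISS | VC []
  [1] addr=0x7b blk=15 s=1: MISS | VC [13]
  [2] addr=0x7b blk=15 s=1: L1-HIT | VC [13]
  [3] addr=0x2f blk=5 s=1: MISS | VC [13, 15]
  [4] addr=0x2b blk=5 s=1: L1-HIT | VC [13, 15]
  [5] addr=0x7c blk=15 s=1: VC-HIT | VC [13, 5]
  [6] addr=0x7c blk=15 s=1: L1-HIT | VC [13, 5]
  [7] addr=0x6e blk=13 s=1: VC-HIT | VC [15, 5]
  [8] addr=0x2a blk=5 s=1: VC-HIT | VC [15, 13]
  [9] addr=0x1c blk=3 s=1: MISS | VC [15, 13, 5]
  [10] addr=0x7f blk=15 s=1: VC-HIT | VC [3, 13, 5]
  [11] addr=0x6d blk=13 s=1: VC-HIT | VC [3, 15, 5]
  [12] addr=0x1b blk=3 s=1: VC-HIT | VC [13, 15, 5]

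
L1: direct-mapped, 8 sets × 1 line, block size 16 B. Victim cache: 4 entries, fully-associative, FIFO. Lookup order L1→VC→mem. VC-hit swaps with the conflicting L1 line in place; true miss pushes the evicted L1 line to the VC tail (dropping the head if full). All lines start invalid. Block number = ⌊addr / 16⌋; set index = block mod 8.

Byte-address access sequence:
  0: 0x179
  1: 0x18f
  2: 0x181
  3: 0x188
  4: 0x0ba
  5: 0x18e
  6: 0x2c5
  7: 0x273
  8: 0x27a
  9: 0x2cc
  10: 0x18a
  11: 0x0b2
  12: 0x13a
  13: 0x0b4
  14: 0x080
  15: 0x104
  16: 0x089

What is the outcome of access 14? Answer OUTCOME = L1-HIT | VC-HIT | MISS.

OUTCOME = MISS

0: 0x179 (blk 23, set 7) → MISS  vc=[]
1: 0x18f (blk 24, set 0) → MISS  vc=[]
2: 0x181 (blk 24, set 0) → L1-HIT  vc=[]
3: 0x188 (blk 24, set 0) → L1-HIT  vc=[]
4: 0xba (blk 11, set 3) → MISS  vc=[]
5: 0x18e (blk 24, set 0) → L1-HIT  vc=[]
6: 0x2c5 (blk 44, set 4) → MISS  vc=[]
7: 0x273 (blk 39, set 7) → MISS  vc=[23]
8: 0x27a (blk 39, set 7) → L1-HIT  vc=[23]
9: 0x2cc (blk 44, set 4) → L1-HIT  vc=[23]
10: 0x18a (blk 24, set 0) → L1-HIT  vc=[23]
11: 0xb2 (blk 11, set 3) → L1-HIT  vc=[23]
12: 0x13a (blk 19, set 3) → MISS  vc=[23, 11]
13: 0xb4 (blk 11, set 3) → VC-HIT  vc=[23, 19]
14: 0x80 (blk 8, set 0) → MISS  vc=[23, 19, 24]
15: 0x104 (blk 16, set 0) → MISS  vc=[23, 19, 24, 8]
16: 0x89 (blk 8, set 0) → VC-HIT  vc=[23, 19, 24, 16]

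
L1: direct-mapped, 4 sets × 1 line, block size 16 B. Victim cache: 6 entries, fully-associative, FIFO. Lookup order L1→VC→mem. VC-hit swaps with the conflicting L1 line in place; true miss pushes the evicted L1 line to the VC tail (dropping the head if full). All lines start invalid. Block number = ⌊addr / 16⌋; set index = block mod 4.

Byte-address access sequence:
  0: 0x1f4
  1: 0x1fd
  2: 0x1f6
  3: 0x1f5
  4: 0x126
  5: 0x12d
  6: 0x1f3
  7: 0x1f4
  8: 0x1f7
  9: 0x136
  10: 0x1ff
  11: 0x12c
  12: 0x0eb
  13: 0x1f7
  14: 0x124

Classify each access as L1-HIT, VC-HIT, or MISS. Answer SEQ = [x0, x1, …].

#0 0x1f4→b31/s3 MISS; vc=[]
#1 0x1fd→b31/s3 L1-HIT; vc=[]
#2 0x1f6→b31/s3 L1-HIT; vc=[]
#3 0x1f5→b31/s3 L1-HIT; vc=[]
#4 0x126→b18/s2 MISS; vc=[]
#5 0x12d→b18/s2 L1-HIT; vc=[]
#6 0x1f3→b31/s3 L1-HIT; vc=[]
#7 0x1f4→b31/s3 L1-HIT; vc=[]
#8 0x1f7→b31/s3 L1-HIT; vc=[]
#9 0x136→b19/s3 MISS; vc=[31]
#10 0x1ff→b31/s3 VC-HIT; vc=[19]
#11 0x12c→b18/s2 L1-HIT; vc=[19]
#12 0xeb→b14/s2 MISS; vc=[19,18]
#13 0x1f7→b31/s3 L1-HIT; vc=[19,18]
#14 0x124→b18/s2 VC-HIT; vc=[19,14]

SEQ = [MISS, L1-HIT, L1-HIT, L1-HIT, MISS, L1-HIT, L1-HIT, L1-HIT, L1-HIT, MISS, VC-HIT, L1-HIT, MISS, L1-HIT, VC-HIT]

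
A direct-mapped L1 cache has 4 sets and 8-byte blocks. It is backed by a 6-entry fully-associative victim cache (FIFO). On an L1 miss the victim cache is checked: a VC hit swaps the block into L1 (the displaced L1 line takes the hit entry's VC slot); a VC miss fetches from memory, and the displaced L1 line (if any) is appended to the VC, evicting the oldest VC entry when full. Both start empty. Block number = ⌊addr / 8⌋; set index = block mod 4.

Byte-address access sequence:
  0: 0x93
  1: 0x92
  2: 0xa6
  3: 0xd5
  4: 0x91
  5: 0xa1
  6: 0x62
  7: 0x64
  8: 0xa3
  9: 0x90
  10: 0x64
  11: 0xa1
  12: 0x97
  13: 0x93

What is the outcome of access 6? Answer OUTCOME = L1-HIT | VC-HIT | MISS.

#0 0x93→b18/s2 MISS; vc=[]
#1 0x92→b18/s2 L1-HIT; vc=[]
#2 0xa6→b20/s0 MISS; vc=[]
#3 0xd5→b26/s2 MISS; vc=[18]
#4 0x91→b18/s2 VC-HIT; vc=[26]
#5 0xa1→b20/s0 L1-HIT; vc=[26]
#6 0x62→b12/s0 MISS; vc=[26,20]
#7 0x64→b12/s0 L1-HIT; vc=[26,20]
#8 0xa3→b20/s0 VC-HIT; vc=[26,12]
#9 0x90→b18/s2 L1-HIT; vc=[26,12]
#10 0x64→b12/s0 VC-HIT; vc=[26,20]
#11 0xa1→b20/s0 VC-HIT; vc=[26,12]
#12 0x97→b18/s2 L1-HIT; vc=[26,12]
#13 0x93→b18/s2 L1-HIT; vc=[26,12]

OUTCOME = MISS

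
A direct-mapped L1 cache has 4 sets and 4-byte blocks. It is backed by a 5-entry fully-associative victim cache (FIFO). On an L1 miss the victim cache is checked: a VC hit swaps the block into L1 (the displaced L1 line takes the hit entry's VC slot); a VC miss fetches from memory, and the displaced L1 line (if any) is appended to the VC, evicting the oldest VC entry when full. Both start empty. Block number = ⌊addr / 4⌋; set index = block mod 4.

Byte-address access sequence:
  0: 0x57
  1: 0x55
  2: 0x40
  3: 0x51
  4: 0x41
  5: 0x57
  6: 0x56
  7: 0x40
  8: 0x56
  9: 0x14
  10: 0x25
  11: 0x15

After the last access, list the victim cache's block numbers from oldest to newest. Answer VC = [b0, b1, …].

VC = [20, 21, 9]

  [0] addr=0x57 blk=21 s=1: MISS | VC []
  [1] addr=0x55 blk=21 s=1: L1-HIT | VC []
  [2] addr=0x40 blk=16 s=0: MISS | VC []
  [3] addr=0x51 blk=20 s=0: MISS | VC [16]
  [4] addr=0x41 blk=16 s=0: VC-HIT | VC [20]
  [5] addr=0x57 blk=21 s=1: L1-HIT | VC [20]
  [6] addr=0x56 blk=21 s=1: L1-HIT | VC [20]
  [7] addr=0x40 blk=16 s=0: L1-HIT | VC [20]
  [8] addr=0x56 blk=21 s=1: L1-HIT | VC [20]
  [9] addr=0x14 blk=5 s=1: MISS | VC [20, 21]
  [10] addr=0x25 blk=9 s=1: MISS | VC [20, 21, 5]
  [11] addr=0x15 blk=5 s=1: VC-HIT | VC [20, 21, 9]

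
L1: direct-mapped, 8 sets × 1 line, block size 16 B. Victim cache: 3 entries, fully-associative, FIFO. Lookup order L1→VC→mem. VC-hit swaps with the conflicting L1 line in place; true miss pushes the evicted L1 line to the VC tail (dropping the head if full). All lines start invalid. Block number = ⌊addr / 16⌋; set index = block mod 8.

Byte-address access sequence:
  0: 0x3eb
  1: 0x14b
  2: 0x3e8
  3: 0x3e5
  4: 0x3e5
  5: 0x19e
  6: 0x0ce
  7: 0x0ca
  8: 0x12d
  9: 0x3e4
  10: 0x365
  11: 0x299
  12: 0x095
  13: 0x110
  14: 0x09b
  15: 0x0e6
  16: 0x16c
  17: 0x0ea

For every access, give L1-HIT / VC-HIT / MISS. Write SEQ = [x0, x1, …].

#0 0x3eb→b62/s6 MISS; vc=[]
#1 0x14b→b20/s4 MISS; vc=[]
#2 0x3e8→b62/s6 L1-HIT; vc=[]
#3 0x3e5→b62/s6 L1-HIT; vc=[]
#4 0x3e5→b62/s6 L1-HIT; vc=[]
#5 0x19e→b25/s1 MISS; vc=[]
#6 0xce→b12/s4 MISS; vc=[20]
#7 0xca→b12/s4 L1-HIT; vc=[20]
#8 0x12d→b18/s2 MISS; vc=[20]
#9 0x3e4→b62/s6 L1-HIT; vc=[20]
#10 0x365→b54/s6 MISS; vc=[20,62]
#11 0x299→b41/s1 MISS; vc=[20,62,25]
#12 0x95→b9/s1 MISS; vc=[62,25,41]
#13 0x110→b17/s1 MISS; vc=[25,41,9]
#14 0x9b→b9/s1 VC-HIT; vc=[25,41,17]
#15 0xe6→b14/s6 MISS; vc=[41,17,54]
#16 0x16c→b22/s6 MISS; vc=[17,54,14]
#17 0xea→b14/s6 VC-HIT; vc=[17,54,22]

SEQ = [MISS, MISS, L1-HIT, L1-HIT, L1-HIT, MISS, MISS, L1-HIT, MISS, L1-HIT, MISS, MISS, MISS, MISS, VC-HIT, MISS, MISS, VC-HIT]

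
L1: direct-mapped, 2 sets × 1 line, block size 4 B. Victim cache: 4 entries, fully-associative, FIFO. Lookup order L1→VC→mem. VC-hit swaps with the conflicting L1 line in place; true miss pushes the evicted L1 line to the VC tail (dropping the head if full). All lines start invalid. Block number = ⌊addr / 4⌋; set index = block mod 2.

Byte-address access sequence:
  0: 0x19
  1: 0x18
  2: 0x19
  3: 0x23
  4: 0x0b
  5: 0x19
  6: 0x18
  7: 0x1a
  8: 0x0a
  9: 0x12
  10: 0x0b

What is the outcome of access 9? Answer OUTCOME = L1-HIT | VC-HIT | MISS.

  [0] addr=0x19 blk=6 s=0: MISS | VC []
  [1] addr=0x18 blk=6 s=0: L1-HIT | VC []
  [2] addr=0x19 blk=6 s=0: L1-HIT | VC []
  [3] addr=0x23 blk=8 s=0: MISS | VC [6]
  [4] addr=0xb blk=2 s=0: MISS | VC [6, 8]
  [5] addr=0x19 blk=6 s=0: VC-HIT | VC [2, 8]
  [6] addr=0x18 blk=6 s=0: L1-HIT | VC [2, 8]
  [7] addr=0x1a blk=6 s=0: L1-HIT | VC [2, 8]
  [8] addr=0xa blk=2 s=0: VC-HIT | VC [6, 8]
  [9] addr=0x12 blk=4 s=0: MISS | VC [6, 8, 2]
  [10] addr=0xb blk=2 s=0: VC-HIT | VC [6, 8, 4]

OUTCOME = MISS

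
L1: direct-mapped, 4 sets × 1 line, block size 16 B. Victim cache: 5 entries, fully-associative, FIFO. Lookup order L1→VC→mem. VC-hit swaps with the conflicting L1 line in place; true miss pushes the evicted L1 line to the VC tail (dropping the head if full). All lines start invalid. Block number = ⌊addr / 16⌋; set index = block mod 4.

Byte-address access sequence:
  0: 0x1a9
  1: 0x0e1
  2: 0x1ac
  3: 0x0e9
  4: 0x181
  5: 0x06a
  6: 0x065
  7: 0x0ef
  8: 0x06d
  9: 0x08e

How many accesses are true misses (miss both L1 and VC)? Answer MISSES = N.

MISSES = 5

  [0] addr=0x1a9 blk=26 s=2: MISS | VC []
  [1] addr=0xe1 blk=14 s=2: MISS | VC [26]
  [2] addr=0x1ac blk=26 s=2: VC-HIT | VC [14]
  [3] addr=0xe9 blk=14 s=2: VC-HIT | VC [26]
  [4] addr=0x181 blk=24 s=0: MISS | VC [26]
  [5] addr=0x6a blk=6 s=2: MISS | VC [26, 14]
  [6] addr=0x65 blk=6 s=2: L1-HIT | VC [26, 14]
  [7] addr=0xef blk=14 s=2: VC-HIT | VC [26, 6]
  [8] addr=0x6d blk=6 s=2: VC-HIT | VC [26, 14]
  [9] addr=0x8e blk=8 s=0: MISS | VC [26, 14, 24]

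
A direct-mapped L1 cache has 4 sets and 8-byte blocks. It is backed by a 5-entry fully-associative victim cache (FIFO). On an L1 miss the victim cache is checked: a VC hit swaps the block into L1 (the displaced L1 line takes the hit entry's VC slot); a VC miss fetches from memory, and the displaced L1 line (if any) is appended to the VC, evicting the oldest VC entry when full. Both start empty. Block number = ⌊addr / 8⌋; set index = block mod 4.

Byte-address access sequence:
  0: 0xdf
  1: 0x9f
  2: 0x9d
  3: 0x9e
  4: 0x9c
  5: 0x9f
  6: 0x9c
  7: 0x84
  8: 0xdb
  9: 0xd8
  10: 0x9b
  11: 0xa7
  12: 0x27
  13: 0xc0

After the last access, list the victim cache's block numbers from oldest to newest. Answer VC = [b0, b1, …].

VC = [27, 16, 20, 4]

  [0] addr=0xdf blk=27 s=3: MISS | VC []
  [1] addr=0x9f blk=19 s=3: MISS | VC [27]
  [2] addr=0x9d blk=19 s=3: L1-HIT | VC [27]
  [3] addr=0x9e blk=19 s=3: L1-HIT | VC [27]
  [4] addr=0x9c blk=19 s=3: L1-HIT | VC [27]
  [5] addr=0x9f blk=19 s=3: L1-HIT | VC [27]
  [6] addr=0x9c blk=19 s=3: L1-HIT | VC [27]
  [7] addr=0x84 blk=16 s=0: MISS | VC [27]
  [8] addr=0xdb blk=27 s=3: VC-HIT | VC [19]
  [9] addr=0xd8 blk=27 s=3: L1-HIT | VC [19]
  [10] addr=0x9b blk=19 s=3: VC-HIT | VC [27]
  [11] addr=0xa7 blk=20 s=0: MISS | VC [27, 16]
  [12] addr=0x27 blk=4 s=0: MISS | VC [27, 16, 20]
  [13] addr=0xc0 blk=24 s=0: MISS | VC [27, 16, 20, 4]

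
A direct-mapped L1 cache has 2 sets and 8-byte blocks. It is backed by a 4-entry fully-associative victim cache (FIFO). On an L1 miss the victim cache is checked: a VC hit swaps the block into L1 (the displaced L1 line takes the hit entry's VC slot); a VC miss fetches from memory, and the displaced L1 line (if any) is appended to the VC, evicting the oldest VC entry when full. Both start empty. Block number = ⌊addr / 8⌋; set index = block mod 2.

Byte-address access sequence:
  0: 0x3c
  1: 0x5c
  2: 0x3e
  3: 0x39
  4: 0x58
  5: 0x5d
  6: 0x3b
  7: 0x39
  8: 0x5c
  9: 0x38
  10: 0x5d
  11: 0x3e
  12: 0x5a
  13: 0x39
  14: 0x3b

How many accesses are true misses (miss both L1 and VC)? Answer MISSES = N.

  [0] addr=0x3c blk=7 s=1: MISS | VC []
  [1] addr=0x5c blk=11 s=1: MISS | VC [7]
  [2] addr=0x3e blk=7 s=1: VC-HIT | VC [11]
  [3] addr=0x39 blk=7 s=1: L1-HIT | VC [11]
  [4] addr=0x58 blk=11 s=1: VC-HIT | VC [7]
  [5] addr=0x5d blk=11 s=1: L1-HIT | VC [7]
  [6] addr=0x3b blk=7 s=1: VC-HIT | VC [11]
  [7] addr=0x39 blk=7 s=1: L1-HIT | VC [11]
  [8] addr=0x5c blk=11 s=1: VC-HIT | VC [7]
  [9] addr=0x38 blk=7 s=1: VC-HIT | VC [11]
  [10] addr=0x5d blk=11 s=1: VC-HIT | VC [7]
  [11] addr=0x3e blk=7 s=1: VC-HIT | VC [11]
  [12] addr=0x5a blk=11 s=1: VC-HIT | VC [7]
  [13] addr=0x39 blk=7 s=1: VC-HIT | VC [11]
  [14] addr=0x3b blk=7 s=1: L1-HIT | VC [11]

MISSES = 2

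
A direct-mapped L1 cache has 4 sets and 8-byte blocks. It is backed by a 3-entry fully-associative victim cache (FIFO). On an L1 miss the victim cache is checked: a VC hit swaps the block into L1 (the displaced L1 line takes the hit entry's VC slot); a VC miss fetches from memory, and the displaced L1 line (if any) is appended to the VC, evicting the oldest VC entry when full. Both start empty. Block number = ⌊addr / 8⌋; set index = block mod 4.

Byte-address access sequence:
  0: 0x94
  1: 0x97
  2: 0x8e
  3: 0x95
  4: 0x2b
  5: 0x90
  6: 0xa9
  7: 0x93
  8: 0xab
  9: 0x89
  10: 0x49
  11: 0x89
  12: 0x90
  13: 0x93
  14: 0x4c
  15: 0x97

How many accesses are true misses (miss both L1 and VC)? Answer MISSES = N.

MISSES = 5

0: 0x94 (blk 18, set 2) → MISS  vc=[]
1: 0x97 (blk 18, set 2) → L1-HIT  vc=[]
2: 0x8e (blk 17, set 1) → MISS  vc=[]
3: 0x95 (blk 18, set 2) → L1-HIT  vc=[]
4: 0x2b (blk 5, set 1) → MISS  vc=[17]
5: 0x90 (blk 18, set 2) → L1-HIT  vc=[17]
6: 0xa9 (blk 21, set 1) → MISS  vc=[17, 5]
7: 0x93 (blk 18, set 2) → L1-HIT  vc=[17, 5]
8: 0xab (blk 21, set 1) → L1-HIT  vc=[17, 5]
9: 0x89 (blk 17, set 1) → VC-HIT  vc=[21, 5]
10: 0x49 (blk 9, set 1) → MISS  vc=[21, 5, 17]
11: 0x89 (blk 17, set 1) → VC-HIT  vc=[21, 5, 9]
12: 0x90 (blk 18, set 2) → L1-HIT  vc=[21, 5, 9]
13: 0x93 (blk 18, set 2) → L1-HIT  vc=[21, 5, 9]
14: 0x4c (blk 9, set 1) → VC-HIT  vc=[21, 5, 17]
15: 0x97 (blk 18, set 2) → L1-HIT  vc=[21, 5, 17]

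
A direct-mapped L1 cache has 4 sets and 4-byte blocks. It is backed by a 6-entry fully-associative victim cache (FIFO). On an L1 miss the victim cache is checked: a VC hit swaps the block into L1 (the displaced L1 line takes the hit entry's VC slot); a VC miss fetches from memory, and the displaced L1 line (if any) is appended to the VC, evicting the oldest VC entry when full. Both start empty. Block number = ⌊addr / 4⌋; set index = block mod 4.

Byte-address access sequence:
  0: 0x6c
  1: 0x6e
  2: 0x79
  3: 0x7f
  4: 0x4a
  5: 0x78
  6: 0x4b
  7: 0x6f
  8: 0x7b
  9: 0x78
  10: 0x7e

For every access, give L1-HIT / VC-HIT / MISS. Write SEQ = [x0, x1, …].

#0 0x6c→b27/s3 MISS; vc=[]
#1 0x6e→b27/s3 L1-HIT; vc=[]
#2 0x79→b30/s2 MISS; vc=[]
#3 0x7f→b31/s3 MISS; vc=[27]
#4 0x4a→b18/s2 MISS; vc=[27,30]
#5 0x78→b30/s2 VC-HIT; vc=[27,18]
#6 0x4b→b18/s2 VC-HIT; vc=[27,30]
#7 0x6f→b27/s3 VC-HIT; vc=[31,30]
#8 0x7b→b30/s2 VC-HIT; vc=[31,18]
#9 0x78→b30/s2 L1-HIT; vc=[31,18]
#10 0x7e→b31/s3 VC-HIT; vc=[27,18]

SEQ = [MISS, L1-HIT, MISS, MISS, MISS, VC-HIT, VC-HIT, VC-HIT, VC-HIT, L1-HIT, VC-HIT]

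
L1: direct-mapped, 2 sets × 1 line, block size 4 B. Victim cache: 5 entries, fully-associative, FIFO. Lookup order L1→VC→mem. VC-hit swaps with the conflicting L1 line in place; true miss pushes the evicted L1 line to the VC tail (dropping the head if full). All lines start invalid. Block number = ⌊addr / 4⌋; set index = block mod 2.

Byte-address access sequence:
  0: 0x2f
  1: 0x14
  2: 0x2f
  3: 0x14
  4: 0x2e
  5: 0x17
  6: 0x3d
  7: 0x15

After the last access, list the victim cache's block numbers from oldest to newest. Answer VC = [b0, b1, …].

#0 0x2f→b11/s1 MISS; vc=[]
#1 0x14→b5/s1 MISS; vc=[11]
#2 0x2f→b11/s1 VC-HIT; vc=[5]
#3 0x14→b5/s1 VC-HIT; vc=[11]
#4 0x2e→b11/s1 VC-HIT; vc=[5]
#5 0x17→b5/s1 VC-HIT; vc=[11]
#6 0x3d→b15/s1 MISS; vc=[11,5]
#7 0x15→b5/s1 VC-HIT; vc=[11,15]

VC = [11, 15]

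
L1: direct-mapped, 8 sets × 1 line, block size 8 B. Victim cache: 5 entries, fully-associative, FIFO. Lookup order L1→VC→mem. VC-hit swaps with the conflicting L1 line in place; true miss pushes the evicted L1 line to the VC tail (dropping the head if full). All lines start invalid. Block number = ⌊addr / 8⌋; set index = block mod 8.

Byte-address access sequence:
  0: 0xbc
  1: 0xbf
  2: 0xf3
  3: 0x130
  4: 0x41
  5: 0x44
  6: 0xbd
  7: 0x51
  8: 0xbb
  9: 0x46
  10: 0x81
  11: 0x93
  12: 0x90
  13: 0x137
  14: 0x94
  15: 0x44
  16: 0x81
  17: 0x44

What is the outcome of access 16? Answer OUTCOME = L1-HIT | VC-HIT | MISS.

OUTCOME = VC-HIT

#0 0xbc→b23/s7 MISS; vc=[]
#1 0xbf→b23/s7 L1-HIT; vc=[]
#2 0xf3→b30/s6 MISS; vc=[]
#3 0x130→b38/s6 MISS; vc=[30]
#4 0x41→b8/s0 MISS; vc=[30]
#5 0x44→b8/s0 L1-HIT; vc=[30]
#6 0xbd→b23/s7 L1-HIT; vc=[30]
#7 0x51→b10/s2 MISS; vc=[30]
#8 0xbb→b23/s7 L1-HIT; vc=[30]
#9 0x46→b8/s0 L1-HIT; vc=[30]
#10 0x81→b16/s0 MISS; vc=[30,8]
#11 0x93→b18/s2 MISS; vc=[30,8,10]
#12 0x90→b18/s2 L1-HIT; vc=[30,8,10]
#13 0x137→b38/s6 L1-HIT; vc=[30,8,10]
#14 0x94→b18/s2 L1-HIT; vc=[30,8,10]
#15 0x44→b8/s0 VC-HIT; vc=[30,16,10]
#16 0x81→b16/s0 VC-HIT; vc=[30,8,10]
#17 0x44→b8/s0 VC-HIT; vc=[30,16,10]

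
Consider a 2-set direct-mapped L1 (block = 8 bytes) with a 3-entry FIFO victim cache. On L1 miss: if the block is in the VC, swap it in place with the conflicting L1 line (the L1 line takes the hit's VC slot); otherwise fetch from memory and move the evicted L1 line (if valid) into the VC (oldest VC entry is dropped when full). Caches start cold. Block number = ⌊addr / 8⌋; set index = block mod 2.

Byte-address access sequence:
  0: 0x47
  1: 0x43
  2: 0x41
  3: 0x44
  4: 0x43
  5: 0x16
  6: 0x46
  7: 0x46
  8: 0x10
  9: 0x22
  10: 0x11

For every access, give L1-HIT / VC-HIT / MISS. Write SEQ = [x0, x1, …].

SEQ = [MISS, L1-HIT, L1-HIT, L1-HIT, L1-HIT, MISS, VC-HIT, L1-HIT, VC-HIT, MISS, VC-HIT]

  [0] addr=0x47 blk=8 s=0: MISS | VC []
  [1] addr=0x43 blk=8 s=0: L1-HIT | VC []
  [2] addr=0x41 blk=8 s=0: L1-HIT | VC []
  [3] addr=0x44 blk=8 s=0: L1-HIT | VC []
  [4] addr=0x43 blk=8 s=0: L1-HIT | VC []
  [5] addr=0x16 blk=2 s=0: MISS | VC [8]
  [6] addr=0x46 blk=8 s=0: VC-HIT | VC [2]
  [7] addr=0x46 blk=8 s=0: L1-HIT | VC [2]
  [8] addr=0x10 blk=2 s=0: VC-HIT | VC [8]
  [9] addr=0x22 blk=4 s=0: MISS | VC [8, 2]
  [10] addr=0x11 blk=2 s=0: VC-HIT | VC [8, 4]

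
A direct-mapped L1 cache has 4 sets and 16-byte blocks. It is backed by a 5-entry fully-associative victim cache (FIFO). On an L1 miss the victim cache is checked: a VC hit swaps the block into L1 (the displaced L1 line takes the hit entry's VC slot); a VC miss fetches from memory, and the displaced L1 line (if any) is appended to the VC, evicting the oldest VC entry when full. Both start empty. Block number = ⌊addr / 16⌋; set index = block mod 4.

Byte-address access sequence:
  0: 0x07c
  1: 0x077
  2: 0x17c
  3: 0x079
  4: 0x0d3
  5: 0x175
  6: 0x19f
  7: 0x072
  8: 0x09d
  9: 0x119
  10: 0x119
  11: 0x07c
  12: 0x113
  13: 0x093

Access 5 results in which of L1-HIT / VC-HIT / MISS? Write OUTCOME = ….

OUTCOME = VC-HIT

#0 0x7c→b7/s3 MISS; vc=[]
#1 0x77→b7/s3 L1-HIT; vc=[]
#2 0x17c→b23/s3 MISS; vc=[7]
#3 0x79→b7/s3 VC-HIT; vc=[23]
#4 0xd3→b13/s1 MISS; vc=[23]
#5 0x175→b23/s3 VC-HIT; vc=[7]
#6 0x19f→b25/s1 MISS; vc=[7,13]
#7 0x72→b7/s3 VC-HIT; vc=[23,13]
#8 0x9d→b9/s1 MISS; vc=[23,13,25]
#9 0x119→b17/s1 MISS; vc=[23,13,25,9]
#10 0x119→b17/s1 L1-HIT; vc=[23,13,25,9]
#11 0x7c→b7/s3 L1-HIT; vc=[23,13,25,9]
#12 0x113→b17/s1 L1-HIT; vc=[23,13,25,9]
#13 0x93→b9/s1 VC-HIT; vc=[23,13,25,17]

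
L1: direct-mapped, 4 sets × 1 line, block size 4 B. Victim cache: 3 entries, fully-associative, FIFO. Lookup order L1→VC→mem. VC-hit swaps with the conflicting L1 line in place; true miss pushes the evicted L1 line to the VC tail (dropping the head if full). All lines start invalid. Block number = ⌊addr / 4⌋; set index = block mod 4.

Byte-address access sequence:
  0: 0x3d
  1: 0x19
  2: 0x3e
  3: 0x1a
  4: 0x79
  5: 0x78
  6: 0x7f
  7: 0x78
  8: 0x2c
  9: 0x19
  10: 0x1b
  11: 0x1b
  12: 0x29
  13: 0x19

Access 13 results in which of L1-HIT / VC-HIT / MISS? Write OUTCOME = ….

OUTCOME = VC-HIT

0: 0x3d (blk 15, set 3) → MISS  vc=[]
1: 0x19 (blk 6, set 2) → MISS  vc=[]
2: 0x3e (blk 15, set 3) → L1-HIT  vc=[]
3: 0x1a (blk 6, set 2) → L1-HIT  vc=[]
4: 0x79 (blk 30, set 2) → MISS  vc=[6]
5: 0x78 (blk 30, set 2) → L1-HIT  vc=[6]
6: 0x7f (blk 31, set 3) → MISS  vc=[6, 15]
7: 0x78 (blk 30, set 2) → L1-HIT  vc=[6, 15]
8: 0x2c (blk 11, set 3) → MISS  vc=[6, 15, 31]
9: 0x19 (blk 6, set 2) → VC-HIT  vc=[30, 15, 31]
10: 0x1b (blk 6, set 2) → L1-HIT  vc=[30, 15, 31]
11: 0x1b (blk 6, set 2) → L1-HIT  vc=[30, 15, 31]
12: 0x29 (blk 10, set 2) → MISS  vc=[15, 31, 6]
13: 0x19 (blk 6, set 2) → VC-HIT  vc=[15, 31, 10]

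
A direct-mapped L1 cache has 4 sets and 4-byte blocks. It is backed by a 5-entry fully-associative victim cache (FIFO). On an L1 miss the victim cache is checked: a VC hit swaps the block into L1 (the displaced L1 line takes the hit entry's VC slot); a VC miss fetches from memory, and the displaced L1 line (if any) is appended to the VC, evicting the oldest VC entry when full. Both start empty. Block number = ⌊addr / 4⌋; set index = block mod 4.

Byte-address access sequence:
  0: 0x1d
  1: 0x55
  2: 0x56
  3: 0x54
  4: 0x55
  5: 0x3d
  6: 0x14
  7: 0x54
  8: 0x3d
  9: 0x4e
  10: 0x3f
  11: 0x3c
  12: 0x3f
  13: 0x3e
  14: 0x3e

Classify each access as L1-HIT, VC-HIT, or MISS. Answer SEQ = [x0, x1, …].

  [0] addr=0x1d blk=7 s=3: MISS | VC []
  [1] addr=0x55 blk=21 s=1: MISS | VC []
  [2] addr=0x56 blk=21 s=1: L1-HIT | VC []
  [3] addr=0x54 blk=21 s=1: L1-HIT | VC []
  [4] addr=0x55 blk=21 s=1: L1-HIT | VC []
  [5] addr=0x3d blk=15 s=3: MISS | VC [7]
  [6] addr=0x14 blk=5 s=1: MISS | VC [7, 21]
  [7] addr=0x54 blk=21 s=1: VC-HIT | VC [7, 5]
  [8] addr=0x3d blk=15 s=3: L1-HIT | VC [7, 5]
  [9] addr=0x4e blk=19 s=3: MISS | VC [7, 5, 15]
  [10] addr=0x3f blk=15 s=3: VC-HIT | VC [7, 5, 19]
  [11] addr=0x3c blk=15 s=3: L1-HIT | VC [7, 5, 19]
  [12] addr=0x3f blk=15 s=3: L1-HIT | VC [7, 5, 19]
  [13] addr=0x3e blk=15 s=3: L1-HIT | VC [7, 5, 19]
  [14] addr=0x3e blk=15 s=3: L1-HIT | VC [7, 5, 19]

SEQ = [MISS, MISS, L1-HIT, L1-HIT, L1-HIT, MISS, MISS, VC-HIT, L1-HIT, MISS, VC-HIT, L1-HIT, L1-HIT, L1-HIT, L1-HIT]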